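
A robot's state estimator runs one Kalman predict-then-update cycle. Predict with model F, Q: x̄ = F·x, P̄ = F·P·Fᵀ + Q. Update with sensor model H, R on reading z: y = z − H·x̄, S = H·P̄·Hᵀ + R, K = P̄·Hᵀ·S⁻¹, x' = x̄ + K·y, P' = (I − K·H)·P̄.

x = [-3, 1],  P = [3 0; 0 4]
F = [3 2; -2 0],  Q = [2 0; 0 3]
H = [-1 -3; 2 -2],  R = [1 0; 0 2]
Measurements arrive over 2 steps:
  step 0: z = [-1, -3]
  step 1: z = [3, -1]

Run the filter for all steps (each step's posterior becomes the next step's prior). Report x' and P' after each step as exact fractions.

step 0: x' = [-10144/11497, 7581/11497], P' = [3906/11497 -369/11497; -369/11497 1068/11497]
step 1: x' = [-4020438/3719849, -2131139/3719849], P' = [1188616/3719849 -116400/3719849; -116400/3719849 682635/7439698]

step 0: x̄ = F·x = [-7, 6]
step 0: P̄ = F·P·Fᵀ + Q = [45 -18; -18 15]
step 0: y = z − H·x̄ = [10, 23]
step 0: S = H·P̄·Hᵀ + R = [73 72; 72 386]
step 0: K = P̄·Hᵀ·S⁻¹ = [-2799/11497 4275/11497; -2835/11497 -1437/11497]
step 0: x' = x̄ + K·y = [-10144/11497, 7581/11497]
step 0: P' = (I − K·H)·P̄ = [3906/11497 -369/11497; -369/11497 1068/11497]
step 1: x̄ = F·x = [-15270/11497, 20288/11497]
step 1: P̄ = F·P·Fᵀ + Q = [57992/11497 -21960/11497; -21960/11497 50115/11497]
step 1: y = z − H·x̄ = [80085/11497, 59619/11497]
step 1: S = H·P̄·Hᵀ + R = [388764/11497 272546/11497; 272546/11497 631102/11497]
step 1: K = P̄·Hᵀ·S⁻¹ = [-839416/3719849 1305016/3719849; -1815105/7439698 -915435/7439698]
step 1: x' = x̄ + K·y = [-4020438/3719849, -2131139/3719849]
step 1: P' = (I − K·H)·P̄ = [1188616/3719849 -116400/3719849; -116400/3719849 682635/7439698]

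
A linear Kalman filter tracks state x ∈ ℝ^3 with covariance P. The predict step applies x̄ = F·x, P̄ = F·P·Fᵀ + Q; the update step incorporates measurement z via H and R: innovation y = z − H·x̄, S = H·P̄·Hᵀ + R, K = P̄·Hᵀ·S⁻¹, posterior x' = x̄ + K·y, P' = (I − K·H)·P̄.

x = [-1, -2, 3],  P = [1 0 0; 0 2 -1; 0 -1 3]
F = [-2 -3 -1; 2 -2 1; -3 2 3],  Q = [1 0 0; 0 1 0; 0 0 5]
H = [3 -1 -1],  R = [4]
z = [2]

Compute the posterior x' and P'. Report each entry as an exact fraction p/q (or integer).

x̄ = F·x = [5, 5, 8]
P̄ = F·P·Fᵀ + Q = [20 6 -4; 6 20 -1; -4 -1 37]
y = z − H·x̄ = [0]
S = H·P̄·Hᵀ + R = [227]
K = P̄·Hᵀ·S⁻¹ = [58/227; -1/227; -48/227]
x' = x̄ + K·y = [5, 5, 8]
P' = (I − K·H)·P̄ = [1176/227 1420/227 1876/227; 1420/227 4539/227 -275/227; 1876/227 -275/227 6095/227]

x' = [5, 5, 8]
P' = [1176/227 1420/227 1876/227; 1420/227 4539/227 -275/227; 1876/227 -275/227 6095/227]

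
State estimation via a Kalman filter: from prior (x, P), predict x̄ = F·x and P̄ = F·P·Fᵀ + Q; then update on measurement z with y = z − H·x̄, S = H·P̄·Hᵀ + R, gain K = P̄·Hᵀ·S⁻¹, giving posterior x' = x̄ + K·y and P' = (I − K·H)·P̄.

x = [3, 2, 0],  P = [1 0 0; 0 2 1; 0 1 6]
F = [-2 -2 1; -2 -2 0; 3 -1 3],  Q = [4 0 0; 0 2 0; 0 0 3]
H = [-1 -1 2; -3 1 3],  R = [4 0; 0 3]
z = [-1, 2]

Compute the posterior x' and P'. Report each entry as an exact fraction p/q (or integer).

x' = [-103455/11219, -53030/11219, -79164/11219]
P' = [190602/11219 109110/11219 152722/11219; 109110/11219 78666/11219 85248/11219; 152722/11219 85248/11219 125449/11219]

x̄ = F·x = [-10, -10, 7]
P̄ = F·P·Fᵀ + Q = [18 10 9; 10 14 -8; 9 -8 62]
y = z − H·x̄ = [-35, -39]
S = H·P̄·Hᵀ + R = [300 359; 359 467]
K = P̄·Hᵀ·S⁻¹ = [1433/11219 -1510/11219; -4320/11219 2360/11219; 3232/11219 1143/11219]
x' = x̄ + K·y = [-103455/11219, -53030/11219, -79164/11219]
P' = (I − K·H)·P̄ = [190602/11219 109110/11219 152722/11219; 109110/11219 78666/11219 85248/11219; 152722/11219 85248/11219 125449/11219]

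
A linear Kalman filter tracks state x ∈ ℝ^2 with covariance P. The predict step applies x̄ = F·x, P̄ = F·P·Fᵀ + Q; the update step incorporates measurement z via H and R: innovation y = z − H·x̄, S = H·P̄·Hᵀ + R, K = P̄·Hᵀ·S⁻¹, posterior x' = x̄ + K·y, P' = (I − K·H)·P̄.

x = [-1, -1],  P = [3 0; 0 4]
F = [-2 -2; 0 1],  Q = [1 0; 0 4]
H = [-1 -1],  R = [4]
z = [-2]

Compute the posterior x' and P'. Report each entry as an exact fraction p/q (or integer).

x̄ = F·x = [4, -1]
P̄ = F·P·Fᵀ + Q = [29 -8; -8 8]
y = z − H·x̄ = [1]
S = H·P̄·Hᵀ + R = [25]
K = P̄·Hᵀ·S⁻¹ = [-21/25; 0]
x' = x̄ + K·y = [79/25, -1]
P' = (I − K·H)·P̄ = [284/25 -8; -8 8]

x' = [79/25, -1]
P' = [284/25 -8; -8 8]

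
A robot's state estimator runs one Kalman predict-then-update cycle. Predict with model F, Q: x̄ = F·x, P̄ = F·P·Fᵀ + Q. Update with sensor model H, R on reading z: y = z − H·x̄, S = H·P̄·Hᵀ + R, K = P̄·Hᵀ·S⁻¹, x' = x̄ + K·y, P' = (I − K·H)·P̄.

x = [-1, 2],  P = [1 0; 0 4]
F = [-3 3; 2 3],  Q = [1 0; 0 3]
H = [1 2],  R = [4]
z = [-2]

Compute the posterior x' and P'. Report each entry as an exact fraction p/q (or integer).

x̄ = F·x = [9, 4]
P̄ = F·P·Fᵀ + Q = [46 30; 30 43]
y = z − H·x̄ = [-19]
S = H·P̄·Hᵀ + R = [342]
K = P̄·Hᵀ·S⁻¹ = [53/171; 58/171]
x' = x̄ + K·y = [28/9, -22/9]
P' = (I − K·H)·P̄ = [2248/171 -1018/171; -1018/171 625/171]

x' = [28/9, -22/9]
P' = [2248/171 -1018/171; -1018/171 625/171]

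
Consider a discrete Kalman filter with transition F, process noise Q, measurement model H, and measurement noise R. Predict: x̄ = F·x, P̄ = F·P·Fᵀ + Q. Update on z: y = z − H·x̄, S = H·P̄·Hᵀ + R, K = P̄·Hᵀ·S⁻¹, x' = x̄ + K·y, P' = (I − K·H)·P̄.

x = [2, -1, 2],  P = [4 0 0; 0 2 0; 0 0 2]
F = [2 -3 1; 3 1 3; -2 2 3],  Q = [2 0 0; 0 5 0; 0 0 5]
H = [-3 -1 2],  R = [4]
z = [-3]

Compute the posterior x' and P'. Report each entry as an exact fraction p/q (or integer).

x̄ = F·x = [9, 11, 0]
P̄ = F·P·Fᵀ + Q = [38 24 -22; 24 61 -2; -22 -2 47]
y = z − H·x̄ = [35]
S = H·P̄·Hᵀ + R = [1011]
K = P̄·Hᵀ·S⁻¹ = [-182/1011; -137/1011; 54/337]
x' = x̄ + K·y = [2729/1011, 6326/1011, 1890/337]
P' = (I − K·H)·P̄ = [5294/1011 -670/1011 2414/337; -670/1011 42902/1011 6724/337; 2414/337 6724/337 7091/337]

x' = [2729/1011, 6326/1011, 1890/337]
P' = [5294/1011 -670/1011 2414/337; -670/1011 42902/1011 6724/337; 2414/337 6724/337 7091/337]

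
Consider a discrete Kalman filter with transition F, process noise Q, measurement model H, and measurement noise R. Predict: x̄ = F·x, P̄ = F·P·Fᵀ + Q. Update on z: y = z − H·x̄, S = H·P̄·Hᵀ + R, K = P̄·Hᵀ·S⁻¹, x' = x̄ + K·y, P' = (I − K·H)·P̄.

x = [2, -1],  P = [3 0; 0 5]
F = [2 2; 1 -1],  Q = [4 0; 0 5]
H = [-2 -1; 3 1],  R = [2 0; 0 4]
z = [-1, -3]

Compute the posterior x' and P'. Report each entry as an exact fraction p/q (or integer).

x̄ = F·x = [2, 3]
P̄ = F·P·Fᵀ + Q = [36 -4; -4 13]
y = z − H·x̄ = [6, -12]
S = H·P̄·Hᵀ + R = [143 -209; -209 317]
K = P̄·Hᵀ·S⁻¹ = [6/55 2/5; -688/825 -41/75]
x' = x̄ + K·y = [-118/55, 1253/275]
P' = (I − K·H)·P̄ = [20/11 -212/55; -212/55 7736/825]

x' = [-118/55, 1253/275]
P' = [20/11 -212/55; -212/55 7736/825]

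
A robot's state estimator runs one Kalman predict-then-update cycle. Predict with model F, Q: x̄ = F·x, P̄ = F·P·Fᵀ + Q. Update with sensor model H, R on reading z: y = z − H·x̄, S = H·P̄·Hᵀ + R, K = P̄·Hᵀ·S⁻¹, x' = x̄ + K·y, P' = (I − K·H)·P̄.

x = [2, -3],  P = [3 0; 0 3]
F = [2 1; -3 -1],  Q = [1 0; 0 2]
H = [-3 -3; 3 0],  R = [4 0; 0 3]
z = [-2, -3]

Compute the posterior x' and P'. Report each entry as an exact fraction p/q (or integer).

x̄ = F·x = [1, -3]
P̄ = F·P·Fᵀ + Q = [16 -21; -21 32]
y = z − H·x̄ = [-8, -6]
S = H·P̄·Hᵀ + R = [58 45; 45 147]
K = P̄·Hᵀ·S⁻¹ = [15/2167 703/2167; -672/2167 -723/2167]
x' = x̄ + K·y = [-2171/2167, 3213/2167]
P' = (I − K·H)·P̄ = [703/2167 -723/2167; -723/2167 1619/2167]

x' = [-2171/2167, 3213/2167]
P' = [703/2167 -723/2167; -723/2167 1619/2167]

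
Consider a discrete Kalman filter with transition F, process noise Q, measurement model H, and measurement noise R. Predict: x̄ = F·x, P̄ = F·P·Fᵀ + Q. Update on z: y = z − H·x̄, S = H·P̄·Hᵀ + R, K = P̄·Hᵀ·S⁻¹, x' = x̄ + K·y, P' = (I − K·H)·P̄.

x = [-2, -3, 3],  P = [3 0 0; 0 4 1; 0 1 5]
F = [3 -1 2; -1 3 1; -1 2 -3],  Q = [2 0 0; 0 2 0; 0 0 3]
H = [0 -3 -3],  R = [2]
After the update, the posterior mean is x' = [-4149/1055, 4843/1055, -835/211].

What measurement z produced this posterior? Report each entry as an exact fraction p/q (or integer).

x̄ = F·x = [3, -4, -13]
P̄ = F·P·Fᵀ + Q = [49 -6 -40; -6 52 5; -40 5 55]
S = H·P̄·Hᵀ + R = [1055]
K = P̄·Hᵀ·S⁻¹ = [138/1055; -171/1055; -36/211]
x' − x̄ = [-7314/1055, 9063/1055, 1908/211] = K·y
y = (KᵀK)⁻¹·Kᵀ·(x' − x̄) = [-53]
z = y + H·x̄ = [-53] + [51] = [-2]

z = [-2]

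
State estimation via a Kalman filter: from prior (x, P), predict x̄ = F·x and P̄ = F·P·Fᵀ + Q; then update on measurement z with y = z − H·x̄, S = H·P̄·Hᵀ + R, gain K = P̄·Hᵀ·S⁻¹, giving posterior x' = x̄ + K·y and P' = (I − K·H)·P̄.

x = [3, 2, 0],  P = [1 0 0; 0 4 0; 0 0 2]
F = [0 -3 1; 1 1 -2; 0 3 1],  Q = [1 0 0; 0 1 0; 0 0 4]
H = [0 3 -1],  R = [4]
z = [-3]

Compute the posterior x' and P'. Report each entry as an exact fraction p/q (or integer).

x̄ = F·x = [-6, 5, 6]
P̄ = F·P·Fᵀ + Q = [39 -16 -34; -16 14 8; -34 8 42]
y = z − H·x̄ = [-12]
S = H·P̄·Hᵀ + R = [124]
K = P̄·Hᵀ·S⁻¹ = [-7/62; 17/62; -9/62]
x' = x̄ + K·y = [-144/31, 53/31, 240/31]
P' = (I − K·H)·P̄ = [1160/31 -377/31 -1117/31; -377/31 145/31 401/31; -1117/31 401/31 1221/31]

x' = [-144/31, 53/31, 240/31]
P' = [1160/31 -377/31 -1117/31; -377/31 145/31 401/31; -1117/31 401/31 1221/31]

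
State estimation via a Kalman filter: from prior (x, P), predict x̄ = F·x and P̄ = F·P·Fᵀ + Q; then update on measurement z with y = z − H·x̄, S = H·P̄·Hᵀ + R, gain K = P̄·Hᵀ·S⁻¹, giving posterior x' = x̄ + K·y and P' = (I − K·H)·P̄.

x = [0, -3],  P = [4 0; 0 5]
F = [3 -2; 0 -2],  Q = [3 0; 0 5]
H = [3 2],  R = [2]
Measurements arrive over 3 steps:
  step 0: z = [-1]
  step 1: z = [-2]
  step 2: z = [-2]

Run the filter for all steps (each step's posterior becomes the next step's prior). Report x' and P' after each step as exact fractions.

step 0: x̄ = F·x = [6, 6]
step 0: P̄ = F·P·Fᵀ + Q = [59 20; 20 25]
step 0: y = z − H·x̄ = [-31]
step 0: S = H·P̄·Hᵀ + R = [873]
step 0: K = P̄·Hᵀ·S⁻¹ = [217/873; 110/873]
step 0: x' = x̄ + K·y = [-1489/873, 1828/873]
step 0: P' = (I − K·H)·P̄ = [4418/873 -6410/873; -6410/873 9725/873]
step 1: x̄ = F·x = [-8123/873, -3656/873]
step 1: P̄ = F·P·Fᵀ + Q = [158201/873 77360/873; 77360/873 43265/873]
step 1: y = z − H·x̄ = [29935/873]
step 1: S = H·P̄·Hᵀ + R = [2526935/873]
step 1: K = P̄·Hᵀ·S⁻¹ = [629323/2526935; 63722/505387]
step 1: x' = x̄ + K·y = [-386600/505387, 68526/505387]
step 1: P' = (I − K·H)·P̄ = [4256822/2526935 -1151182/505387; -1151182/505387 1790495/505387]
step 2: x̄ = F·x = [-1296852/505387, -137052/505387]
step 2: P̄ = F·P·Fᵀ + Q = [150773023/2526935 14069072/505387; 14069072/505387 9688915/505387]
step 2: y = z − H·x̄ = [3153886/505387]
step 2: S = H·P̄·Hᵀ + R = [2399933697/2526935]
step 2: K = P̄·Hᵀ·S⁻¹ = [593009789/2399933697; 307925230/2399933697]
step 2: x' = x̄ + K·y = [-2457668170/2399933697, 1270799128/2399933697]
step 2: P' = (I − K·H)·P̄ = [4030435546/2399933697 -5452643530/2399933697; -5452643530/2399933697 8486890525/2399933697]

step 0: x' = [-1489/873, 1828/873], P' = [4418/873 -6410/873; -6410/873 9725/873]
step 1: x' = [-386600/505387, 68526/505387], P' = [4256822/2526935 -1151182/505387; -1151182/505387 1790495/505387]
step 2: x' = [-2457668170/2399933697, 1270799128/2399933697], P' = [4030435546/2399933697 -5452643530/2399933697; -5452643530/2399933697 8486890525/2399933697]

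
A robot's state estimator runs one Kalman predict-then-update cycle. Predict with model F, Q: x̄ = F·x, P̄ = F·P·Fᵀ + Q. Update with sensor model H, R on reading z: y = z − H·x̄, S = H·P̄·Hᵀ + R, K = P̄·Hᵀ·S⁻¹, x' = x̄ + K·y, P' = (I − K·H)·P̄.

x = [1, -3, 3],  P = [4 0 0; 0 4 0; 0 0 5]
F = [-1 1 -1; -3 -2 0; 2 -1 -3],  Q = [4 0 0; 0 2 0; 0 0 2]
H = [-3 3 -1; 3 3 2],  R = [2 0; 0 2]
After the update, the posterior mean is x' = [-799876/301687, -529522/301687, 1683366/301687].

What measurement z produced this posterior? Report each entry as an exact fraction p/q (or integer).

z = [-3, -2]

x̄ = F·x = [-7, 3, -4]
P̄ = F·P·Fᵀ + Q = [17 4 3; 4 54 -16; 3 -16 67]
S = H·P̄·Hᵀ + R = [750 124; 124 825]
K = P̄·Hᵀ·S⁻¹ = [-21603/301687 28479/301687; 59671/301687 42958/301687; -57040/301687 43313/301687]
x' − x̄ = [1311933/301687, -1434583/301687, 2890114/301687] = K·y
y = (KᵀK)⁻¹·Kᵀ·(x' − x̄) = [-37, 18]
z = y + H·x̄ = [-37, 18] + [34, -20] = [-3, -2]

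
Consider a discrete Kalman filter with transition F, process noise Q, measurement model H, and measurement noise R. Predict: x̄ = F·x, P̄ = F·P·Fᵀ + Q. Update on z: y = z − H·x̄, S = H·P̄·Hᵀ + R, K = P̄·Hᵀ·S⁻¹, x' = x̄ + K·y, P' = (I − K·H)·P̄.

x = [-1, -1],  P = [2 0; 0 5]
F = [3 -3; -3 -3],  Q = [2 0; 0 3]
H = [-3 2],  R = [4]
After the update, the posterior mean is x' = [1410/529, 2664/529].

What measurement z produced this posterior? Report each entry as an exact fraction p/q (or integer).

z = [2]

x̄ = F·x = [0, 6]
P̄ = F·P·Fᵀ + Q = [65 27; 27 66]
S = H·P̄·Hᵀ + R = [529]
K = P̄·Hᵀ·S⁻¹ = [-141/529; 51/529]
x' − x̄ = [1410/529, -510/529] = K·y
y = (KᵀK)⁻¹·Kᵀ·(x' − x̄) = [-10]
z = y + H·x̄ = [-10] + [12] = [2]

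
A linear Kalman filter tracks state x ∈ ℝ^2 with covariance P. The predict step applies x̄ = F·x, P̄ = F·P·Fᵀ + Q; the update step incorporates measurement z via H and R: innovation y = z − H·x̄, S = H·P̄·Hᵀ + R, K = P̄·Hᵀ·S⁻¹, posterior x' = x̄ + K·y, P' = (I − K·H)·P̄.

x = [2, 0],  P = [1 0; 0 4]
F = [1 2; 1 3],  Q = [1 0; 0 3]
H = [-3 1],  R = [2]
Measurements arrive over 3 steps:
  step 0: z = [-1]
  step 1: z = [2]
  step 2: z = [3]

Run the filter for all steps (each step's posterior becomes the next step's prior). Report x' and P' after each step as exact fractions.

step 0: x̄ = F·x = [2, 2]
step 0: P̄ = F·P·Fᵀ + Q = [18 25; 25 40]
step 0: y = z − H·x̄ = [3]
step 0: S = H·P̄·Hᵀ + R = [54]
step 0: K = P̄·Hᵀ·S⁻¹ = [-29/54; -35/54]
step 0: x' = x̄ + K·y = [7/18, 1/18]
step 0: P' = (I − K·H)·P̄ = [131/54 335/54; 335/54 935/54]
step 1: x̄ = F·x = [1/2, 5/9]
step 1: P̄ = F·P·Fᵀ + Q = [195/2 412/3; 412/3 5359/27]
step 1: y = z − H·x̄ = [53/18]
step 1: S = H·P̄·Hᵀ + R = [13715/54]
step 1: K = P̄·Hᵀ·S⁻¹ = [-8379/13715; -2306/2743]
step 1: x' = x̄ + K·y = [-17814/13715, -5266/2743]
step 1: P' = (I − K·H)·P̄ = [37071/13715 18891/2743; 18891/2743 52061/2743]
step 2: x̄ = F·x = [-334/65, -96804/13715]
step 2: P̄ = F·P·Fᵀ + Q = [6966/65 9816/65; 9816/65 2987691/13715]
step 2: y = z − H·x̄ = [-73473/13715]
step 2: S = H·P̄·Hᵀ + R = [3816499/13715]
step 2: K = P̄·Hᵀ·S⁻¹ = [-2338302/3816499; -3225837/3816499]
step 2: x' = x̄ + K·y = [-7084352/3816499, -9656613/3816499]
step 2: P' = (I − K·H)·P̄ = [10348758/3816499 26369670/3816499; 26369670/3816499 72657336/3816499]

step 0: x' = [7/18, 1/18], P' = [131/54 335/54; 335/54 935/54]
step 1: x' = [-17814/13715, -5266/2743], P' = [37071/13715 18891/2743; 18891/2743 52061/2743]
step 2: x' = [-7084352/3816499, -9656613/3816499], P' = [10348758/3816499 26369670/3816499; 26369670/3816499 72657336/3816499]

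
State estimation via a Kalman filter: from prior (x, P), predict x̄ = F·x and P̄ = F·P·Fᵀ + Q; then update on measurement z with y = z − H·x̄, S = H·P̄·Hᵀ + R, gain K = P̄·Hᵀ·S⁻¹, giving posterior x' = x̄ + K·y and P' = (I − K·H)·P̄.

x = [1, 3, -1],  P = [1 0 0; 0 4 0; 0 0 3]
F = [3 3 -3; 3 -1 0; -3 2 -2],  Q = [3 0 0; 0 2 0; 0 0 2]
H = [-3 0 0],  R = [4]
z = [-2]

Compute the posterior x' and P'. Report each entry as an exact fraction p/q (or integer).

x' = [510/679, 387/679, -862/679]
P' = [300/679 -12/679 132/679; -12/679 10104/679 -10652/679; 132/679 -10652/679 16680/679]

x̄ = F·x = [15, 0, 5]
P̄ = F·P·Fᵀ + Q = [75 -3 33; -3 15 -17; 33 -17 39]
y = z − H·x̄ = [43]
S = H·P̄·Hᵀ + R = [679]
K = P̄·Hᵀ·S⁻¹ = [-225/679; 9/679; -99/679]
x' = x̄ + K·y = [510/679, 387/679, -862/679]
P' = (I − K·H)·P̄ = [300/679 -12/679 132/679; -12/679 10104/679 -10652/679; 132/679 -10652/679 16680/679]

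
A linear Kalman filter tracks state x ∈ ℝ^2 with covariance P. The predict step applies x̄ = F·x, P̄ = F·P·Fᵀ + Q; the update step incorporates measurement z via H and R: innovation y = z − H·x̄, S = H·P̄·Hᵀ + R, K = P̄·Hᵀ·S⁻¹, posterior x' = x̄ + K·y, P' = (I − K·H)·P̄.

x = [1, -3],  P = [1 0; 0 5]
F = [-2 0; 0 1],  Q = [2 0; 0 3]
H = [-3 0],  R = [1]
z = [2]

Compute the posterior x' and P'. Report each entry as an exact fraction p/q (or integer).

x̄ = F·x = [-2, -3]
P̄ = F·P·Fᵀ + Q = [6 0; 0 8]
y = z − H·x̄ = [-4]
S = H·P̄·Hᵀ + R = [55]
K = P̄·Hᵀ·S⁻¹ = [-18/55; 0]
x' = x̄ + K·y = [-38/55, -3]
P' = (I − K·H)·P̄ = [6/55 0; 0 8]

x' = [-38/55, -3]
P' = [6/55 0; 0 8]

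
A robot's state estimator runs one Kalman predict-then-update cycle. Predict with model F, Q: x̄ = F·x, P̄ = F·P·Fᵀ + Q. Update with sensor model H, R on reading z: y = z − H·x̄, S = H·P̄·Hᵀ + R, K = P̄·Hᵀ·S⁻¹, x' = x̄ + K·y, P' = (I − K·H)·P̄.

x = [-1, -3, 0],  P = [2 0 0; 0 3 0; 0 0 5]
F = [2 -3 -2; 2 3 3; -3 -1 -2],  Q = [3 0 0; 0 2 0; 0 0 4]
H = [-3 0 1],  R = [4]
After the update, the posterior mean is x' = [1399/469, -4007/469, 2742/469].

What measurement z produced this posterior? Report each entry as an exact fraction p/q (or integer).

z = [-3]

x̄ = F·x = [7, -11, 6]
P̄ = F·P·Fᵀ + Q = [58 -49 17; -49 82 -51; 17 -51 45]
S = H·P̄·Hᵀ + R = [469]
K = P̄·Hᵀ·S⁻¹ = [-157/469; 96/469; -6/469]
x' − x̄ = [-1884/469, 1152/469, -72/469] = K·y
y = (KᵀK)⁻¹·Kᵀ·(x' − x̄) = [12]
z = y + H·x̄ = [12] + [-15] = [-3]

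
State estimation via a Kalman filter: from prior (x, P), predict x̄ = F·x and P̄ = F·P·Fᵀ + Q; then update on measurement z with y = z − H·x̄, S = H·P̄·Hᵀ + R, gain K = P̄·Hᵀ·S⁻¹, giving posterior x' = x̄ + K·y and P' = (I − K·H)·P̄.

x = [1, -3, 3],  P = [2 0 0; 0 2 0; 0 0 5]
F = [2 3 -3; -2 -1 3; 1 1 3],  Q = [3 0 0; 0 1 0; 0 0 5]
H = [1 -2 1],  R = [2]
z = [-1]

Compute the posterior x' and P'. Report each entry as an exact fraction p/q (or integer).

x̄ = F·x = [-16, 10, 7]
P̄ = F·P·Fᵀ + Q = [74 -59 -35; -59 56 39; -35 39 54]
y = z − H·x̄ = [28]
S = H·P̄·Hᵀ + R = [364]
K = P̄·Hᵀ·S⁻¹ = [157/364; -33/91; -59/364]
x' = x̄ + K·y = [-51/13, -2/13, 32/13]
P' = (I − K·H)·P̄ = [2287/364 -188/91 -3477/364; -188/91 740/91 1602/91; -3477/364 1602/91 16175/364]

x' = [-51/13, -2/13, 32/13]
P' = [2287/364 -188/91 -3477/364; -188/91 740/91 1602/91; -3477/364 1602/91 16175/364]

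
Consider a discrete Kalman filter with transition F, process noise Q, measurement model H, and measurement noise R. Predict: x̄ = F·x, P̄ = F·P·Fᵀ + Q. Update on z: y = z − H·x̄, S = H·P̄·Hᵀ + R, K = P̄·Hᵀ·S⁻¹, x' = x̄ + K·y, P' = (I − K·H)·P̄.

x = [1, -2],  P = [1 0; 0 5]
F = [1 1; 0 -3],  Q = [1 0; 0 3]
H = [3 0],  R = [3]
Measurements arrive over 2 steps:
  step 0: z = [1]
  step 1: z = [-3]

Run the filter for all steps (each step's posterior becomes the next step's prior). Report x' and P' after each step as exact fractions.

step 0: x̄ = F·x = [-1, 6]
step 0: P̄ = F·P·Fᵀ + Q = [7 -15; -15 48]
step 0: y = z − H·x̄ = [4]
step 0: S = H·P̄·Hᵀ + R = [66]
step 0: K = P̄·Hᵀ·S⁻¹ = [7/22; -15/22]
step 0: x' = x̄ + K·y = [3/11, 36/11]
step 0: P' = (I − K·H)·P̄ = [7/22 -15/22; -15/22 381/22]
step 1: x̄ = F·x = [39/11, -108/11]
step 1: P̄ = F·P·Fᵀ + Q = [190/11 -549/11; -549/11 3495/22]
step 1: y = z − H·x̄ = [-150/11]
step 1: S = H·P̄·Hᵀ + R = [1743/11]
step 1: K = P̄·Hᵀ·S⁻¹ = [190/581; -549/581]
step 1: x' = x̄ + K·y = [-531/581, 1782/581]
step 1: P' = (I − K·H)·P̄ = [190/581 -549/581; -549/581 20199/1162]

step 0: x' = [3/11, 36/11], P' = [7/22 -15/22; -15/22 381/22]
step 1: x' = [-531/581, 1782/581], P' = [190/581 -549/581; -549/581 20199/1162]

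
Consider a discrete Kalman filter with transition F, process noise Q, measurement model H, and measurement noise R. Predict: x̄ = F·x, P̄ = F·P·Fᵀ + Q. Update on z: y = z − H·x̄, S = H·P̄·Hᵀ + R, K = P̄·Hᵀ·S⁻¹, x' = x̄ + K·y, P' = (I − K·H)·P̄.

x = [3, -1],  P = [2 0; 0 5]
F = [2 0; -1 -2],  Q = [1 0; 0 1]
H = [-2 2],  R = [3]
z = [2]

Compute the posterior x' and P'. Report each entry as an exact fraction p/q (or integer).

x' = [562/163, 701/163]
P' = [791/163 752/163; 752/163 833/163]

x̄ = F·x = [6, -1]
P̄ = F·P·Fᵀ + Q = [9 -4; -4 23]
y = z − H·x̄ = [16]
S = H·P̄·Hᵀ + R = [163]
K = P̄·Hᵀ·S⁻¹ = [-26/163; 54/163]
x' = x̄ + K·y = [562/163, 701/163]
P' = (I − K·H)·P̄ = [791/163 752/163; 752/163 833/163]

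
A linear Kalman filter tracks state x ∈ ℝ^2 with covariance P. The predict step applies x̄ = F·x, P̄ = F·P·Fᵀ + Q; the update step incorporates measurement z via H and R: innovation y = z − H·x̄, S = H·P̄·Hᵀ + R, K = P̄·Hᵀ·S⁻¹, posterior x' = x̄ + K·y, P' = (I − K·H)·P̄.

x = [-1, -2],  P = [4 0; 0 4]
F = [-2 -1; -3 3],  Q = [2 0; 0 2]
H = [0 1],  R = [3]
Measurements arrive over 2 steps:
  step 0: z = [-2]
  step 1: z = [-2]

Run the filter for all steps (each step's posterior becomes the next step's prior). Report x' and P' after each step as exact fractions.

step 0: x̄ = F·x = [4, -3]
step 0: P̄ = F·P·Fᵀ + Q = [22 12; 12 74]
step 0: y = z − H·x̄ = [1]
step 0: S = H·P̄·Hᵀ + R = [77]
step 0: K = P̄·Hᵀ·S⁻¹ = [12/77; 74/77]
step 0: x' = x̄ + K·y = [320/77, -157/77]
step 0: P' = (I − K·H)·P̄ = [1550/77 36/77; 36/77 222/77]
step 1: x̄ = F·x = [-69/11, -1431/77]
step 1: P̄ = F·P·Fᵀ + Q = [960/11 1218/11; 1218/11 15454/77]
step 1: y = z − H·x̄ = [1277/77]
step 1: S = H·P̄·Hᵀ + R = [15685/77]
step 1: K = P̄·Hᵀ·S⁻¹ = [8526/15685; 15454/15685]
step 1: x' = x̄ + K·y = [43011/15685, -35201/15685]
step 1: P' = (I − K·H)·P̄ = [424812/15685 25578/15685; 25578/15685 46362/15685]

step 0: x' = [320/77, -157/77], P' = [1550/77 36/77; 36/77 222/77]
step 1: x' = [43011/15685, -35201/15685], P' = [424812/15685 25578/15685; 25578/15685 46362/15685]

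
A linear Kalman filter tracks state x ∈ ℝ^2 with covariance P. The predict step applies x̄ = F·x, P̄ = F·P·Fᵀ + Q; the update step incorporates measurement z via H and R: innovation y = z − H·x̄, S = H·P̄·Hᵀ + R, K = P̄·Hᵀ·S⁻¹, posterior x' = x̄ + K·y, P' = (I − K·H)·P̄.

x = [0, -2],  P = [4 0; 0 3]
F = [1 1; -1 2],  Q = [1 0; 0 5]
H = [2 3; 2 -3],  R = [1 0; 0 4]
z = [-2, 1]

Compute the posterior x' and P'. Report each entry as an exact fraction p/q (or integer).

x̄ = F·x = [-2, -4]
P̄ = F·P·Fᵀ + Q = [8 2; 2 21]
y = z − H·x̄ = [14, -7]
S = H·P̄·Hᵀ + R = [246 -157; -157 201]
K = P̄·Hᵀ·S⁻¹ = [5992/24797 5914/24797; 4204/24797 -3995/24797]
x' = x̄ + K·y = [-7104/24797, -12367/24797]
P' = (I − K·H)·P̄ = [7412/24797 -2944/24797; -2944/24797 3364/24797]

x' = [-7104/24797, -12367/24797]
P' = [7412/24797 -2944/24797; -2944/24797 3364/24797]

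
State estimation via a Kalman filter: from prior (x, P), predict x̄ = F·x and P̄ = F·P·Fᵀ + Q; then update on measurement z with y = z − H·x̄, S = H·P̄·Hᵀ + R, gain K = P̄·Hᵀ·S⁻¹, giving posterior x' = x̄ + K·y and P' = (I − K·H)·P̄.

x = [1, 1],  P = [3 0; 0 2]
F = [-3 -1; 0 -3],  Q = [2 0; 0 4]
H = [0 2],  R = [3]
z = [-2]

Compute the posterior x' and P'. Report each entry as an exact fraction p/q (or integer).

x' = [-316/91, -97/91]
P' = [2677/91 18/91; 18/91 66/91]

x̄ = F·x = [-4, -3]
P̄ = F·P·Fᵀ + Q = [31 6; 6 22]
y = z − H·x̄ = [4]
S = H·P̄·Hᵀ + R = [91]
K = P̄·Hᵀ·S⁻¹ = [12/91; 44/91]
x' = x̄ + K·y = [-316/91, -97/91]
P' = (I − K·H)·P̄ = [2677/91 18/91; 18/91 66/91]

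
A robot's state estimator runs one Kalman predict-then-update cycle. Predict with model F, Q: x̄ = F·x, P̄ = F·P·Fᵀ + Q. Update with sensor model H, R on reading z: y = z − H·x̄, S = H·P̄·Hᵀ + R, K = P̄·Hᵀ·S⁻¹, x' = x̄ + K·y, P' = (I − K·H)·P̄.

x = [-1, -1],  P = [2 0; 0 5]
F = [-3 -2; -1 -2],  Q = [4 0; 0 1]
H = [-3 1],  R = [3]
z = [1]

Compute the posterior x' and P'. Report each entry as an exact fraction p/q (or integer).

x' = [-15/62, 29/248]
P' = [52/31 237/62; 237/62 2679/248]

x̄ = F·x = [5, 3]
P̄ = F·P·Fᵀ + Q = [42 26; 26 23]
y = z − H·x̄ = [13]
S = H·P̄·Hᵀ + R = [248]
K = P̄·Hᵀ·S⁻¹ = [-25/62; -55/248]
x' = x̄ + K·y = [-15/62, 29/248]
P' = (I − K·H)·P̄ = [52/31 237/62; 237/62 2679/248]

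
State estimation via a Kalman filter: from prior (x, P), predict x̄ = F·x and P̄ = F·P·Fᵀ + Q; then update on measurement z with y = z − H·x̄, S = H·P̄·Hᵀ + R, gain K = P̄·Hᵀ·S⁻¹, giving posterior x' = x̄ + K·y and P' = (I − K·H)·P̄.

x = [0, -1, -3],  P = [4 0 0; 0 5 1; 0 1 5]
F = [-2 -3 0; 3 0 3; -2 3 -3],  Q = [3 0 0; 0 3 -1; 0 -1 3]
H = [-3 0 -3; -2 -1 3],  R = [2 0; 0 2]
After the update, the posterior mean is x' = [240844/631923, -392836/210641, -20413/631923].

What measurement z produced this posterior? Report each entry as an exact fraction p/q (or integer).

z = [-1, 1]

x̄ = F·x = [3, -9, 6]
P̄ = F·P·Fᵀ + Q = [64 -33 -20; -33 84 -61; -20 -61 91]
S = H·P̄·Hᵀ + R = [1037 -657; -657 1635]
K = P̄·Hᵀ·S⁻¹ = [-105885/421282 -247459/1263846; 109671/421282 -7721/421282; -34179/421282 247897/1263846]
x' − x̄ = [-1654925/631923, 1502933/210641, -3811951/631923] = K·y
y = (KᵀK)⁻¹·Kᵀ·(x' − x̄) = [26, -20]
z = y + H·x̄ = [26, -20] + [-27, 21] = [-1, 1]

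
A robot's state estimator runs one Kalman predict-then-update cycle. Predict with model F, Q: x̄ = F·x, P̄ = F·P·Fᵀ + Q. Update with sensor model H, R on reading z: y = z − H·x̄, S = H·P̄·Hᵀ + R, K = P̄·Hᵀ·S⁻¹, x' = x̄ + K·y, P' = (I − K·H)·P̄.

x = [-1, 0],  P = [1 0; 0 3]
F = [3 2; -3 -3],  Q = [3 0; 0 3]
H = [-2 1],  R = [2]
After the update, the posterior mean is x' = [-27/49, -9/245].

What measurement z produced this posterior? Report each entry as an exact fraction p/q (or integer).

x̄ = F·x = [-3, 3]
P̄ = F·P·Fᵀ + Q = [24 -27; -27 39]
S = H·P̄·Hᵀ + R = [245]
K = P̄·Hᵀ·S⁻¹ = [-15/49; 93/245]
x' − x̄ = [120/49, -744/245] = K·y
y = (KᵀK)⁻¹·Kᵀ·(x' − x̄) = [-8]
z = y + H·x̄ = [-8] + [9] = [1]

z = [1]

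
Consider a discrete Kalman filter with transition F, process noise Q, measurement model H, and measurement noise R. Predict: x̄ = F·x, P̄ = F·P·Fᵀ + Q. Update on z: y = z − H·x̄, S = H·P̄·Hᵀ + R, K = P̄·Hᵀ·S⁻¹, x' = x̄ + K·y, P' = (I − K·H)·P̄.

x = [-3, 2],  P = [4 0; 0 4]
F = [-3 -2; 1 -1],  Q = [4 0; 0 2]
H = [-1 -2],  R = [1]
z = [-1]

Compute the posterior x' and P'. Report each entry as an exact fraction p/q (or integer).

x' = [77/9, -103/27]
P' = [248/9 -364/27; -364/27 554/81]

x̄ = F·x = [5, -5]
P̄ = F·P·Fᵀ + Q = [56 -4; -4 10]
y = z − H·x̄ = [-6]
S = H·P̄·Hᵀ + R = [81]
K = P̄·Hᵀ·S⁻¹ = [-16/27; -16/81]
x' = x̄ + K·y = [77/9, -103/27]
P' = (I − K·H)·P̄ = [248/9 -364/27; -364/27 554/81]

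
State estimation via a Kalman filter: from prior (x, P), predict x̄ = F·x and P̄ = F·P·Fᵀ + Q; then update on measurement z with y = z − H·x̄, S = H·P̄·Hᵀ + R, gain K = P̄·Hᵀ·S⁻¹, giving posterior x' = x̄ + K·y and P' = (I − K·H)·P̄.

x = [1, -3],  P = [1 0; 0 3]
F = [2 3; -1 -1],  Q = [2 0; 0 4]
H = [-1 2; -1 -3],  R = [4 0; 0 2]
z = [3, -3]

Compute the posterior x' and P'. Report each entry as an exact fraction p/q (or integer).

x̄ = F·x = [-7, 2]
P̄ = F·P·Fᵀ + Q = [33 -11; -11 8]
y = z − H·x̄ = [-8, -4]
S = H·P̄·Hᵀ + R = [113 -26; -26 41]
K = P̄·Hᵀ·S⁻¹ = [-2255/3957 -1430/3957; 769/3957 -767/3957]
x' = x̄ + K·y = [-1313/1319, 1610/1319]
P' = (I − K·H)·P̄ = [6556/3957 -1232/3957; -1232/3957 922/3957]

x' = [-1313/1319, 1610/1319]
P' = [6556/3957 -1232/3957; -1232/3957 922/3957]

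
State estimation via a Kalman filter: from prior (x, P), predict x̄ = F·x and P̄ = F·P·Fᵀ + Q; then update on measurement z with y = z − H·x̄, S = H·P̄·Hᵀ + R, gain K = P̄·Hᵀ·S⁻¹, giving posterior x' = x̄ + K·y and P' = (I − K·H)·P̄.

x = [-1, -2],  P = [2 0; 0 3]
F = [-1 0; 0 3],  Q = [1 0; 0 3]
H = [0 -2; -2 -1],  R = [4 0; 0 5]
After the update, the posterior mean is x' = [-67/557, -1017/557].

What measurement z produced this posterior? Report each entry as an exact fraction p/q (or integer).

z = [3, 3]

x̄ = F·x = [1, -6]
P̄ = F·P·Fᵀ + Q = [3 0; 0 30]
S = H·P̄·Hᵀ + R = [124 60; 60 47]
K = P̄·Hᵀ·S⁻¹ = [90/557 -186/557; -255/557 -30/557]
x' − x̄ = [-624/557, 2325/557] = K·y
y = (KᵀK)⁻¹·Kᵀ·(x' − x̄) = [-9, -1]
z = y + H·x̄ = [-9, -1] + [12, 4] = [3, 3]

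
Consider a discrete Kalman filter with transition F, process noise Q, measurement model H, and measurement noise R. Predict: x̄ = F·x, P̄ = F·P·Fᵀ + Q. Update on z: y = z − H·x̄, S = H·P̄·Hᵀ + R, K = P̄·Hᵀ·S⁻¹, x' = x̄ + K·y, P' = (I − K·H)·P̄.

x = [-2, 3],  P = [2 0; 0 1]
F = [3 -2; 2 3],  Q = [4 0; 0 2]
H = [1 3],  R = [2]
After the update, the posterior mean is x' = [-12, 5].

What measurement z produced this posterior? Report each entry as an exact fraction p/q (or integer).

x̄ = F·x = [-12, 5]
P̄ = F·P·Fᵀ + Q = [26 6; 6 19]
S = H·P̄·Hᵀ + R = [235]
K = P̄·Hᵀ·S⁻¹ = [44/235; 63/235]
x' − x̄ = [0, 0] = K·y
y = (KᵀK)⁻¹·Kᵀ·(x' − x̄) = [0]
z = y + H·x̄ = [0] + [3] = [3]

z = [3]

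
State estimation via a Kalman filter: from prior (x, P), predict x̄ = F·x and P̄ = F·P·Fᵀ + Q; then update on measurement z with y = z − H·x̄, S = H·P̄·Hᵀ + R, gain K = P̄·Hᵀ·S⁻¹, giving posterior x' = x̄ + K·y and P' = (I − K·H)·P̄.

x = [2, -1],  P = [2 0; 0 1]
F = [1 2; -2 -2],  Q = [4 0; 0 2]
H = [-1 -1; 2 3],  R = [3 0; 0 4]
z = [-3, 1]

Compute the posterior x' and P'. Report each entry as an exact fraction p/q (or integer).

x̄ = F·x = [0, -2]
P̄ = F·P·Fᵀ + Q = [10 -8; -8 14]
y = z − H·x̄ = [-5, 7]
S = H·P̄·Hᵀ + R = [11 -22; -22 74]
K = P̄·Hᵀ·S⁻¹ = [-118/165 -4/15; 64/165 7/15]
x' = x̄ + K·y = [94/55, -37/55]
P' = (I − K·H)·P̄ = [1238/165 -884/165; -884/165 692/165]

x' = [94/55, -37/55]
P' = [1238/165 -884/165; -884/165 692/165]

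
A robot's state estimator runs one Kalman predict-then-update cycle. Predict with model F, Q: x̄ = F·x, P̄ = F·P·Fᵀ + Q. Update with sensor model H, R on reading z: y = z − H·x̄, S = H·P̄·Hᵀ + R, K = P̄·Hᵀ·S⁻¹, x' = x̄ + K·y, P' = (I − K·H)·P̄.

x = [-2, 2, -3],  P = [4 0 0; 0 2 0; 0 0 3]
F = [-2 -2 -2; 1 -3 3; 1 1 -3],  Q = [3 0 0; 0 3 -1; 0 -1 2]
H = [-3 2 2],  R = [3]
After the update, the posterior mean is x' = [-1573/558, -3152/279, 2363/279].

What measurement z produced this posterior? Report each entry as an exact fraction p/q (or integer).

z = [3]

x̄ = F·x = [6, -17, 9]
P̄ = F·P·Fᵀ + Q = [39 -14 6; -14 52 -30; 6 -30 35]
S = H·P̄·Hᵀ + R = [558]
K = P̄·Hᵀ·S⁻¹ = [-133/558; 43/279; -4/279]
x' − x̄ = [-4921/558, 1591/279, -148/279] = K·y
y = (KᵀK)⁻¹·Kᵀ·(x' − x̄) = [37]
z = y + H·x̄ = [37] + [-34] = [3]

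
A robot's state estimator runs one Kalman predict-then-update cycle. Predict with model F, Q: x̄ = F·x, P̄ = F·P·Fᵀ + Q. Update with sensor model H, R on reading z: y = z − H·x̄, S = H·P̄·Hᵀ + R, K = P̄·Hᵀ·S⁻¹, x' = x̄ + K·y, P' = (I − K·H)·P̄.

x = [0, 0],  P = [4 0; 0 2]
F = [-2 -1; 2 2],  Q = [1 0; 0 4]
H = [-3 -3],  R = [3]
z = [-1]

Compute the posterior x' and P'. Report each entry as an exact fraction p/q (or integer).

x' = [-1/22, 4/11]
P' = [415/22 -208/11; -208/11 212/11]

x̄ = F·x = [0, 0]
P̄ = F·P·Fᵀ + Q = [19 -20; -20 28]
y = z − H·x̄ = [-1]
S = H·P̄·Hᵀ + R = [66]
K = P̄·Hᵀ·S⁻¹ = [1/22; -4/11]
x' = x̄ + K·y = [-1/22, 4/11]
P' = (I − K·H)·P̄ = [415/22 -208/11; -208/11 212/11]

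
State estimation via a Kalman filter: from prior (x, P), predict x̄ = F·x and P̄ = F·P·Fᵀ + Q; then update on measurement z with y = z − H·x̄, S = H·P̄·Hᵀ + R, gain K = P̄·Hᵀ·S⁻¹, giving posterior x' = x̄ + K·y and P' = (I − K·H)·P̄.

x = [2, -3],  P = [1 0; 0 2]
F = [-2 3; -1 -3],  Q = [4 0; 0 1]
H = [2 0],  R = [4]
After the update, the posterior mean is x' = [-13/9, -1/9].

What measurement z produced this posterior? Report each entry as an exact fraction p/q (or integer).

z = [-2]

x̄ = F·x = [-13, 7]
P̄ = F·P·Fᵀ + Q = [26 -16; -16 20]
S = H·P̄·Hᵀ + R = [108]
K = P̄·Hᵀ·S⁻¹ = [13/27; -8/27]
x' − x̄ = [104/9, -64/9] = K·y
y = (KᵀK)⁻¹·Kᵀ·(x' − x̄) = [24]
z = y + H·x̄ = [24] + [-26] = [-2]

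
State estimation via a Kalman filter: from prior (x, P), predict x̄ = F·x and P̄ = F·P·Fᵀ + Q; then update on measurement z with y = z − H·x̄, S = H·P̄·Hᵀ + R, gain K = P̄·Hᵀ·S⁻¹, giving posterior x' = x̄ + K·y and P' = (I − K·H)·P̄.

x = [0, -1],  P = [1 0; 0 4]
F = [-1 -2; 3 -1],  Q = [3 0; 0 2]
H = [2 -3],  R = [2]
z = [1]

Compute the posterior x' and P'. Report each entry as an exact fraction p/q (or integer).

x' = [2, 1]
P' = [2515/157 1660/157; 1660/157 1130/157]

x̄ = F·x = [2, 1]
P̄ = F·P·Fᵀ + Q = [20 5; 5 15]
y = z − H·x̄ = [0]
S = H·P̄·Hᵀ + R = [157]
K = P̄·Hᵀ·S⁻¹ = [25/157; -35/157]
x' = x̄ + K·y = [2, 1]
P' = (I − K·H)·P̄ = [2515/157 1660/157; 1660/157 1130/157]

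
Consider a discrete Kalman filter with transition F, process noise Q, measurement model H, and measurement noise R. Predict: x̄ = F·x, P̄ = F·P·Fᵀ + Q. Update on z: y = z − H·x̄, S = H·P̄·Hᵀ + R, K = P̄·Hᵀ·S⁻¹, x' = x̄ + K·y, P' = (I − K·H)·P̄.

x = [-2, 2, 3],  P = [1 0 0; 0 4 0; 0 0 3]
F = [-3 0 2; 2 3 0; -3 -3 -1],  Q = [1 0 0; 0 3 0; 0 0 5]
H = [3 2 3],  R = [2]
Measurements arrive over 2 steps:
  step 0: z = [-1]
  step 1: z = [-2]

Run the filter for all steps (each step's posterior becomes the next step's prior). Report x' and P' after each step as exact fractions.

step 0: x̄ = F·x = [12, 2, -3]
step 0: P̄ = F·P·Fᵀ + Q = [22 -6 3; -6 43 -42; 3 -42 53]
step 0: y = z − H·x̄ = [-32]
step 0: S = H·P̄·Hᵀ + R = [327]
step 0: K = P̄·Hᵀ·S⁻¹ = [21/109; -58/327; 28/109]
step 0: x' = x̄ + K·y = [636/109, 2510/327, -1223/109]
step 0: P' = (I − K·H)·P̄ = [1075/109 564/109 -1437/109; 564/109 10697/327 -2954/109; -1437/109 -2954/109 3425/109]
step 1: x̄ = F·x = [-4354/109, 3782/109, -3195/109]
step 1: P̄ = F·P·Fᵀ + Q = [40728/109 -34998/109 29936/109; -34998/109 43486/109 -35265/109; 29936/109 -35265/109 29542/109]
step 1: y = z − H·x̄ = [14865/109]
step 1: S = H·P̄·Hᵀ + R = [502284/109]
step 1: K = P̄·Hᵀ·S⁻¹ = [11833/41857; -123817/502284; 8992/41857]
step 1: x' = x̄ + K·y = [-58237/41857, 180729/167428, -615/41857]
step 1: P' = (I − K·H)·P̄ = [224892/41857 1975/41857 -218320/41857; 1975/41857 59740115/502284 -3327749/41857; -218320/41857 -3327749/41857 2442814/41857]

step 0: x' = [636/109, 2510/327, -1223/109], P' = [1075/109 564/109 -1437/109; 564/109 10697/327 -2954/109; -1437/109 -2954/109 3425/109]
step 1: x' = [-58237/41857, 180729/167428, -615/41857], P' = [224892/41857 1975/41857 -218320/41857; 1975/41857 59740115/502284 -3327749/41857; -218320/41857 -3327749/41857 2442814/41857]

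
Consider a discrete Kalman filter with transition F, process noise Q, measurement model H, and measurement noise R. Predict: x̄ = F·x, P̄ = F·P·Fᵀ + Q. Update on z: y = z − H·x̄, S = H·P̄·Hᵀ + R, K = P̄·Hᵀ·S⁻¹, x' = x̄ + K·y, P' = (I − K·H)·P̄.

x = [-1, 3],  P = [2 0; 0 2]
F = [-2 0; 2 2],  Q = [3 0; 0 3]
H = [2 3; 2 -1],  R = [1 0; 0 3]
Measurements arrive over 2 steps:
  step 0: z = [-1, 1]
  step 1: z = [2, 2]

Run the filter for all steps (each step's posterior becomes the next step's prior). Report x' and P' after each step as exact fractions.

step 0: x̄ = F·x = [2, 4]
step 0: P̄ = F·P·Fᵀ + Q = [11 -8; -8 19]
step 0: y = z − H·x̄ = [-17, 1]
step 0: S = H·P̄·Hᵀ + R = [120 -45; -45 98]
step 0: K = P̄·Hᵀ·S⁻¹ = [1154/9735 234/649; 2443/9735 -157/649]
step 0: x' = x̄ + K·y = [3362/9735, -4946/9735]
step 0: P' = (I − K·H)·P̄ = [4093/9735 -2344/9735; -2344/9735 2377/9735]
step 1: x̄ = F·x = [-6724/9735, -96/295]
step 1: P̄ = F·P·Fᵀ + Q = [45577/9735 -212/295; -212/295 1101/295]
step 1: y = z − H·x̄ = [42422/9735, 5950/1947]
step 1: S = H·P̄·Hᵀ + R = [435088/9735 9065/1947; 9065/1947 55166/1947]
step 1: K = P̄·Hᵀ·S⁻¹ = [1531098/12116689 4059950/12116689; 2926221/12116689 -2691525/12116689]
step 1: x' = x̄ + K·y = [10710132/12116689, 583216/12116689]
step 1: P' = (I − K·H)·P̄ = [4758831/12116689 -2662188/12116689; -2662188/12116689 2750199/12116689]

step 0: x' = [3362/9735, -4946/9735], P' = [4093/9735 -2344/9735; -2344/9735 2377/9735]
step 1: x' = [10710132/12116689, 583216/12116689], P' = [4758831/12116689 -2662188/12116689; -2662188/12116689 2750199/12116689]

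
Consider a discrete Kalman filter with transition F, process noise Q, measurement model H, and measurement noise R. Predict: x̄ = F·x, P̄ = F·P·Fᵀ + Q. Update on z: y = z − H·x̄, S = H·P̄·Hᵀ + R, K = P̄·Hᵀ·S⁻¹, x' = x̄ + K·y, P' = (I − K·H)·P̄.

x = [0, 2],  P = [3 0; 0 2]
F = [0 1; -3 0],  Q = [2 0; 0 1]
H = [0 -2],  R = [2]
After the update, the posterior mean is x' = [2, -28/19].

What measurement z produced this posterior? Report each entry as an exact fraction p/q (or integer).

x̄ = F·x = [2, 0]
P̄ = F·P·Fᵀ + Q = [4 0; 0 28]
S = H·P̄·Hᵀ + R = [114]
K = P̄·Hᵀ·S⁻¹ = [0; -28/57]
x' − x̄ = [0, -28/19] = K·y
y = (KᵀK)⁻¹·Kᵀ·(x' − x̄) = [3]
z = y + H·x̄ = [3] + [0] = [3]

z = [3]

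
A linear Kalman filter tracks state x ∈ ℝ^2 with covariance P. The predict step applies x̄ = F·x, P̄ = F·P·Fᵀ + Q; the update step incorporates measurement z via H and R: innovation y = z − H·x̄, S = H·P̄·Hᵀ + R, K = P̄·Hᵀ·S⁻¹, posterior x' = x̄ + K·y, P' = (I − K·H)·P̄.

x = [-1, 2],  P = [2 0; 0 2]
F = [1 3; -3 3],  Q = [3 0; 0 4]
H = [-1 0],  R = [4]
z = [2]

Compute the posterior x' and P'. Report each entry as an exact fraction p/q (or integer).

x' = [-26/27, 53/9]
P' = [92/27 16/9; 16/9 104/3]

x̄ = F·x = [5, 9]
P̄ = F·P·Fᵀ + Q = [23 12; 12 40]
y = z − H·x̄ = [7]
S = H·P̄·Hᵀ + R = [27]
K = P̄·Hᵀ·S⁻¹ = [-23/27; -4/9]
x' = x̄ + K·y = [-26/27, 53/9]
P' = (I − K·H)·P̄ = [92/27 16/9; 16/9 104/3]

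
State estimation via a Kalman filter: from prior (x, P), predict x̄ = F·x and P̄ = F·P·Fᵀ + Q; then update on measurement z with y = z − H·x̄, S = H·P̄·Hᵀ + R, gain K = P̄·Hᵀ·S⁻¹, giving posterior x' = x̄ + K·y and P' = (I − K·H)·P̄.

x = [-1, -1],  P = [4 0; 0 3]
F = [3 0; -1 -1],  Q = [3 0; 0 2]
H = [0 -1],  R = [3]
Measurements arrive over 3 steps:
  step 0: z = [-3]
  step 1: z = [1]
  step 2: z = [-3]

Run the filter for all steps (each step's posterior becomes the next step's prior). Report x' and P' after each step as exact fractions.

step 0: x' = [-4, 11/4], P' = [27 -3; -3 9/4]
step 1: x' = [-708/113, -86/113], P' = [7062/113 -864/113; -864/113 303/113]
step 2: x' = [-2979/443, 2853/886], P' = [223683/3101 -27891/3101; -27891/3101 17589/6202]

step 0: x̄ = F·x = [-3, 2]
step 0: P̄ = F·P·Fᵀ + Q = [39 -12; -12 9]
step 0: y = z − H·x̄ = [-1]
step 0: S = H·P̄·Hᵀ + R = [12]
step 0: K = P̄·Hᵀ·S⁻¹ = [1; -3/4]
step 0: x' = x̄ + K·y = [-4, 11/4]
step 0: P' = (I − K·H)·P̄ = [27 -3; -3 9/4]
step 1: x̄ = F·x = [-12, 5/4]
step 1: P̄ = F·P·Fᵀ + Q = [246 -72; -72 101/4]
step 1: y = z − H·x̄ = [9/4]
step 1: S = H·P̄·Hᵀ + R = [113/4]
step 1: K = P̄·Hᵀ·S⁻¹ = [288/113; -101/113]
step 1: x' = x̄ + K·y = [-708/113, -86/113]
step 1: P' = (I − K·H)·P̄ = [7062/113 -864/113; -864/113 303/113]
step 2: x̄ = F·x = [-2124/113, 794/113]
step 2: P̄ = F·P·Fᵀ + Q = [63897/113 -18594/113; -18594/113 5863/113]
step 2: y = z − H·x̄ = [455/113]
step 2: S = H·P̄·Hᵀ + R = [6202/113]
step 2: K = P̄·Hᵀ·S⁻¹ = [9297/3101; -5863/6202]
step 2: x' = x̄ + K·y = [-2979/443, 2853/886]
step 2: P' = (I − K·H)·P̄ = [223683/3101 -27891/3101; -27891/3101 17589/6202]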